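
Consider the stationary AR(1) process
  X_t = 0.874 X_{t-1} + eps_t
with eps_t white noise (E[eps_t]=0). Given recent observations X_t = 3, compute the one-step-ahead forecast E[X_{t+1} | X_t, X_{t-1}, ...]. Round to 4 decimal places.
E[X_{t+1} \mid \mathcal F_t] = 2.6220

For an AR(p) model X_t = c + sum_i phi_i X_{t-i} + eps_t, the
one-step-ahead conditional mean is
  E[X_{t+1} | X_t, ...] = c + sum_i phi_i X_{t+1-i}.
Substitute known values:
  E[X_{t+1} | ...] = (0.874) * (3)
                   = 2.6220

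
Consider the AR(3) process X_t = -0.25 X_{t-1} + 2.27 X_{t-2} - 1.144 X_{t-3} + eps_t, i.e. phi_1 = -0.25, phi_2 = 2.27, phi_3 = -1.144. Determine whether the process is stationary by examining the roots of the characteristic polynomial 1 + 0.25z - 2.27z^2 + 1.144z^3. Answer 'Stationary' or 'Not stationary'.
\text{Not stationary}

The AR(p) characteristic polynomial is P(z) = 1 + 0.25z - 2.27z^2 + 1.144z^3.
Stationarity requires all roots to lie outside the unit circle, i.e. |z| > 1 for every root.
Degree 3: look for a simple real root z0 first, then factor out (1 - z/z0) and solve the remaining quadratic.
Testing z0 = 1.25: P(1.25) = 1 + (0.25)(1.25) + (-2.27)(1.25)^2 + (1.144)(1.25)^3
  = 1 + (0.3125) + (-3.546875) + (2.234375) = 0.  So z_0 = 1.25 is a root, |z_0| = 1.25.
Divide out the factor (1 - 0.8 z) = (1 - z/z0) (since 1/z0 = 0.8):
  P(z) = (1 - 0.8 z)(1 + (1.05) z + (-1.43) z^2)
  [check: z-coef 1.05 - (0.8) = 0.25; z^2-coef -1.43 - (0.8)(1.05) = -2.27; z^3-coef -(0.8)(-1.43) = 1.144.]
Remaining roots from the quadratic factor 1 + (1.05) z + (-1.43) z^2:
  Set 1 + (1.05) z + (-1.43) z^2 = 0, i.e. a z^2 + b z + c = 0 with a = -1.43, b = 1.05, c = 1.
  Discriminant D = b^2 - 4ac = (1.05)^2 - 4*(-1.43)*1 = 1.1025 - (-5.72) = 6.8225.
  D >= 0, so the roots are real: z = (-b +/- sqrt(D)) / (2a) = (-1.05 +/- 2.611992) / (-2.86).
    z_1 = (-1.05 + 2.611992) / (-2.86) = -0.5462,   |z_1| = 0.5462.
    z_2 = (-1.05 - 2.611992) / (-2.86) = 1.2804,   |z_2| = 1.2804.
Moduli of all roots: 1.2500, 0.5462, 1.2804.
All moduli strictly greater than 1? No.
Verdict: Not stationary.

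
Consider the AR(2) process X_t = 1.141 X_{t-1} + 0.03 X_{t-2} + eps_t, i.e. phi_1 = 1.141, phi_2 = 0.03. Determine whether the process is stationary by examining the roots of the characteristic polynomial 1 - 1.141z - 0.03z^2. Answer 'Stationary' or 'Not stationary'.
\text{Not stationary}

The AR(p) characteristic polynomial is P(z) = 1 - 1.141z - 0.03z^2.
Stationarity requires all roots to lie outside the unit circle, i.e. |z| > 1 for every root.
Set 1 + (-1.141) z + (-0.03) z^2 = 0, i.e. a z^2 + b z + c = 0 with a = -0.03, b = -1.141, c = 1.
Discriminant D = b^2 - 4ac = (-1.141)^2 - 4*(-0.03)*1 = 1.301881 - (-0.12) = 1.421881.
D >= 0, so the roots are real: z = (-b +/- sqrt(D)) / (2a) = (1.141 +/- 1.192427) / (-0.06).
  z_1 = (1.141 + 1.192427) / (-0.06) = -38.8904,   |z_1| = 38.8904.
  z_2 = (1.141 - 1.192427) / (-0.06) = 0.8571,   |z_2| = 0.8571.
Moduli of all roots: 38.8904, 0.8571.
All moduli strictly greater than 1? No.
Verdict: Not stationary.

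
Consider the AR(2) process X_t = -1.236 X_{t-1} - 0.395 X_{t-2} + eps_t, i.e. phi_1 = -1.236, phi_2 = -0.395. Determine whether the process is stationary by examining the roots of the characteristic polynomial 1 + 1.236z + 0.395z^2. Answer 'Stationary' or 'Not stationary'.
\text{Stationary}

The AR(p) characteristic polynomial is P(z) = 1 + 1.236z + 0.395z^2.
Stationarity requires all roots to lie outside the unit circle, i.e. |z| > 1 for every root.
Set 1 + (1.236) z + (0.395) z^2 = 0, i.e. a z^2 + b z + c = 0 with a = 0.395, b = 1.236, c = 1.
Discriminant D = b^2 - 4ac = (1.236)^2 - 4*(0.395)*1 = 1.527696 - (1.58) = -0.052304.
D < 0, so the roots are the complex-conjugate pair z = (-b +/- i sqrt(-D)) / (2a) = -1.5646 +/- 0.2895i.
For a conjugate pair |z|^2 = z * conj(z) = (product of roots) = c/a = 1/(0.395) = 2.531646, so |z| = sqrt(2.531646) = 1.5911 for both roots.
Moduli of all roots: 1.5911, 1.5911.
All moduli strictly greater than 1? Yes.
Verdict: Stationary.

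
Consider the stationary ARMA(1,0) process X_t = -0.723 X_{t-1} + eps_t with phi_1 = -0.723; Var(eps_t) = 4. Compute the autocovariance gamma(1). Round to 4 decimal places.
\gamma(1) = -6.0595

Multiply the model equation by X_{t-k} and take expectations. With theta_0 = psi_0 = 1 and psi_j the MA(infinity) weights, this gives
  gamma(k) - sum_i phi_i gamma(k-i) = c_k,
  c_k = sigma^2 * sum_{j=k..q} theta_j psi_{j-k}   (c_k = 0 for k > q),
using gamma(-m) = gamma(m).
Pure AR (q = 0): c_0 = sigma^2 = 4, c_k = 0 for k >= 1.
Equations for k = 0 and k = 1 (AR order 1):
  gamma(0) = phi_1 gamma(1) + c_0
  gamma(1) = phi_1 gamma(0) + c_1
Substituting the second into the first: gamma(0) (1 - phi_1^2) = c_0 + phi_1 c_1, so
  gamma(0) = c_0 / (1 - phi_1^2) = 4 / (1 - (-0.723)^2) = 4 / 0.477271 = 8.380983.
  gamma(1) = phi_1 gamma(0) = (-0.723)(8.380983) = -6.059451.
Therefore gamma(1) = -6.0595 (to 4 decimal places).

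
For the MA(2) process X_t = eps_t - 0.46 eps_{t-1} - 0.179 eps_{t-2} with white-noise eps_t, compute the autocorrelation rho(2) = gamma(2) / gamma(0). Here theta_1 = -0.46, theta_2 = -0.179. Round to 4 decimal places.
\rho(2) = -0.1439

For an MA(q) process with theta_0 = 1, the autocovariance is
  gamma(k) = sigma^2 * sum_{i=0..q-k} theta_i * theta_{i+k},
and rho(k) = gamma(k) / gamma(0). Sigma^2 cancels.
  numerator   = (1)*(-0.179) = -0.179.
  denominator = (1)^2 + (-0.46)^2 + (-0.179)^2 = 1.243641.
  rho(2) = -0.179 / 1.243641 = -0.1439.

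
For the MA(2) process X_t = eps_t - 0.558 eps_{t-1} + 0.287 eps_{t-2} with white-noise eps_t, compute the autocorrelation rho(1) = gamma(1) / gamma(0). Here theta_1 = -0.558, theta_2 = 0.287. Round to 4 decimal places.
\rho(1) = -0.5153

For an MA(q) process with theta_0 = 1, the autocovariance is
  gamma(k) = sigma^2 * sum_{i=0..q-k} theta_i * theta_{i+k},
and rho(k) = gamma(k) / gamma(0). Sigma^2 cancels.
  numerator   = (1)*(-0.558) + (-0.558)*(0.287) = -0.718146.
  denominator = (1)^2 + (-0.558)^2 + (0.287)^2 = 1.393733.
  rho(1) = -0.718146 / 1.393733 = -0.5153.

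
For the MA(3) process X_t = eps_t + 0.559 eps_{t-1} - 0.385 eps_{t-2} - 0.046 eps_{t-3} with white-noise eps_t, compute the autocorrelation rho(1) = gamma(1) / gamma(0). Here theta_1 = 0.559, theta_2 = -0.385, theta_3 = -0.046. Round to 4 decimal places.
\rho(1) = 0.2471

For an MA(q) process with theta_0 = 1, the autocovariance is
  gamma(k) = sigma^2 * sum_{i=0..q-k} theta_i * theta_{i+k},
and rho(k) = gamma(k) / gamma(0). Sigma^2 cancels.
  numerator   = (1)*(0.559) + (0.559)*(-0.385) + (-0.385)*(-0.046) = 0.361495.
  denominator = (1)^2 + (0.559)^2 + (-0.385)^2 + (-0.046)^2 = 1.462822.
  rho(1) = 0.361495 / 1.462822 = 0.2471.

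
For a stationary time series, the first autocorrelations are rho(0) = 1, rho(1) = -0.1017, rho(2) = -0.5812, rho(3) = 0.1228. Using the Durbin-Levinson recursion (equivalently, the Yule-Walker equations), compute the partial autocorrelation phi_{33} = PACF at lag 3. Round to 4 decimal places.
\phi_{33} = -0.0510

The PACF at lag k is phi_{kk}, the last component of the solution
to the Yule-Walker system G_k phi = r_k where
  (G_k)_{ij} = rho(|i - j|), (r_k)_i = rho(i), i,j = 1..k.
Equivalently, Durbin-Levinson gives phi_{kk} iteratively:
  phi_{11} = rho(1)
  phi_{kk} = [rho(k) - sum_{j=1..k-1} phi_{k-1,j} rho(k-j)]
            / [1 - sum_{j=1..k-1} phi_{k-1,j} rho(j)],
  phi_{k,j} = phi_{k-1,j} - phi_{kk} phi_{k-1,k-j},  j = 1..k-1.
Step k = 1:
  phi_11 = rho(1) = -0.1017.
Step k = 2:
  phi_22 = [rho(2) - phi_11 rho(1)] / [1 - phi_11 rho(1)] = [-0.5812 - (-0.1017)(-0.1017)] / [1 - (-0.1017)(-0.1017)]
         = -0.59154289 / 0.98965711 = -0.597725.
  Update: phi_21 = phi_11 - phi_22 phi_11 = -0.1017 - (-0.597725)(-0.1017) = -0.162489.
Step k = 3:
  phi_33 = [rho(3) - phi_21 rho(2) - phi_22 rho(1)] / [1 - phi_21 rho(1) - phi_22 rho(2)]
    numerator   = 0.1228 - (-0.162489)(-0.5812) - (-0.597725)(-0.1017) = -0.03242704
    denominator = 1 - (-0.162489)(-0.1017) - (-0.597725)(-0.5812) = 0.63607708
  phi_33 = -0.03242704 / 0.63607708 = -0.051.
Therefore phi_{33} = -0.0510.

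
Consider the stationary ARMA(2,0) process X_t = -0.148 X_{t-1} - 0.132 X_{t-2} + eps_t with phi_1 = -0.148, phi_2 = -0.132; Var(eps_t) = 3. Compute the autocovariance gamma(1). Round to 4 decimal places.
\gamma(1) = -0.4061

Multiply the model equation by X_{t-k} and take expectations. With theta_0 = psi_0 = 1 and psi_j the MA(infinity) weights, this gives
  gamma(k) - sum_i phi_i gamma(k-i) = c_k,
  c_k = sigma^2 * sum_{j=k..q} theta_j psi_{j-k}   (c_k = 0 for k > q),
using gamma(-m) = gamma(m).
Pure AR (q = 0): c_0 = sigma^2 = 3, c_k = 0 for k >= 1.
Equations for k = 0, 1, 2 (AR order 2, c_2 = 0):
  (E0) gamma(0) = phi_1 gamma(1) + phi_2 gamma(2) + c_0
  (E1) gamma(1) = phi_1 gamma(0) + phi_2 gamma(1) + c_1
  (E2) gamma(2) = phi_1 gamma(1) + phi_2 gamma(0)
From (E1): gamma(1) = A gamma(0) + B with
  A = phi_1 / (1 - phi_2) = -0.148 / 1.132 = -0.130742,   B = c_1 / (1 - phi_2) = 0 / 1.132 = 0.
Insert (E2) into (E0): gamma(0) (1 - phi_2^2) = phi_1 (1 + phi_2) gamma(1) + c_0.
  phi_1 (1 + phi_2) = (-0.148)(0.868) = -0.128464,   1 - phi_2^2 = 0.982576.
Replace gamma(1) by A gamma(0) + B and collect gamma(0):
  gamma(0) [0.982576 - (-0.128464)(-0.130742)] = c_0 = 3
  gamma(0) * 0.96578 = 3
  gamma(0) = 3 / 0.96578 = 3.106296.
  gamma(1) = A gamma(0) = (-0.130742)(3.106296) = -0.406124.
Therefore gamma(1) = -0.4061 (to 4 decimal places).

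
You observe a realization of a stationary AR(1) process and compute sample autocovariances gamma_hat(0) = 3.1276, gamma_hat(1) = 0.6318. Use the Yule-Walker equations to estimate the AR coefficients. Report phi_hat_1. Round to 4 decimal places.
\hat\phi_{1} = 0.2020

The Yule-Walker equations for an AR(p) process read, in matrix form,
  Gamma_p phi = r_p,   with   (Gamma_p)_{ij} = gamma(|i - j|),
                       (r_p)_i = gamma(i),   i,j = 1..p.
Substitute the sample gammas (Toeplitz matrix and right-hand side of size 1):
  Gamma_p = [[3.1276]]
  r_p     = [0.6318]
With p = 1 this is the single equation gamma(0) phi_1 = gamma(1):
  phi_hat_1 = gamma(1) / gamma(0) = 0.6318 / 3.1276 = 0.2020.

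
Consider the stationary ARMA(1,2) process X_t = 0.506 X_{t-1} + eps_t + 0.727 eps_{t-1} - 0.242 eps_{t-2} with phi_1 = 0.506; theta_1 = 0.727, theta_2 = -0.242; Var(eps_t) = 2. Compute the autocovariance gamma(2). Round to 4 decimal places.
\gamma(2) = 1.3407

Multiply the model equation by X_{t-k} and take expectations. With theta_0 = psi_0 = 1 and psi_j the MA(infinity) weights, this gives
  gamma(k) - sum_i phi_i gamma(k-i) = c_k,
  c_k = sigma^2 * sum_{j=k..q} theta_j psi_{j-k}   (c_k = 0 for k > q),
using gamma(-m) = gamma(m).
psi-weights needed (psi_j = theta_j + sum_i phi_i psi_{j-i}):
  psi_1 = theta_1 + phi_1 = 0.727 + (0.506) = 1.233
  psi_2 = theta_2 + phi_1 psi_1 = -0.242 + (0.506)(1.233) = 0.381898
Right-hand sides:
  c_0 = sigma^2 (1 + theta_1 psi_1 + theta_2 psi_2) = 2 * (1 + (0.727)(1.233) + (-0.242)(0.381898)) = 2 * 1.803972 = 3.607943
  c_1 = sigma^2 (theta_1 + theta_2 psi_1) = 2 * (0.727 + (-0.242)(1.233)) = 0.857228
  c_2 = sigma^2 theta_2 = 2 * (-0.242) = -0.484
Equations for k = 0 and k = 1 (AR order 1):
  gamma(0) = phi_1 gamma(1) + c_0
  gamma(1) = phi_1 gamma(0) + c_1
Substituting the second into the first: gamma(0) (1 - phi_1^2) = c_0 + phi_1 c_1, so
  gamma(0) = (c_0 + phi_1 c_1) / (1 - phi_1^2) = (3.607943 + (0.506)(0.857228)) / (1 - (0.506)^2) = 4.041701 / 0.743964 = 5.432656.
  gamma(1) = phi_1 gamma(0) + c_1 = (0.506)(5.432656) + (0.857228) = 3.606152.
For k = 2: gamma(2) = phi_1 gamma(1) + c_2
  = (0.506)(3.606152) + (-0.484) = 1.340713.
Therefore gamma(2) = 1.3407 (to 4 decimal places).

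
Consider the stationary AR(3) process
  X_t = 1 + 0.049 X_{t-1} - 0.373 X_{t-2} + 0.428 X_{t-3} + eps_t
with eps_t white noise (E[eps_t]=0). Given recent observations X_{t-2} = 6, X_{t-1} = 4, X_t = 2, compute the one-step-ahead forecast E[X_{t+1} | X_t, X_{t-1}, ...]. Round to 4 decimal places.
E[X_{t+1} \mid \mathcal F_t] = 2.1740

For an AR(p) model X_t = c + sum_i phi_i X_{t-i} + eps_t, the
one-step-ahead conditional mean is
  E[X_{t+1} | X_t, ...] = c + sum_i phi_i X_{t+1-i}.
Substitute known values:
  E[X_{t+1} | ...] = 1 + (0.049) * (2) + (-0.373) * (4) + (0.428) * (6)
                   = 2.1740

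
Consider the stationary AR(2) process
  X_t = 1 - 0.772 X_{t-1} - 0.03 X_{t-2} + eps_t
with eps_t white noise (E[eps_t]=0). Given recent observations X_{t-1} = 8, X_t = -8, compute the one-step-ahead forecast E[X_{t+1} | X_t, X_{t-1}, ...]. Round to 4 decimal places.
E[X_{t+1} \mid \mathcal F_t] = 6.9360

For an AR(p) model X_t = c + sum_i phi_i X_{t-i} + eps_t, the
one-step-ahead conditional mean is
  E[X_{t+1} | X_t, ...] = c + sum_i phi_i X_{t+1-i}.
Substitute known values:
  E[X_{t+1} | ...] = 1 + (-0.772) * (-8) + (-0.03) * (8)
                   = 6.9360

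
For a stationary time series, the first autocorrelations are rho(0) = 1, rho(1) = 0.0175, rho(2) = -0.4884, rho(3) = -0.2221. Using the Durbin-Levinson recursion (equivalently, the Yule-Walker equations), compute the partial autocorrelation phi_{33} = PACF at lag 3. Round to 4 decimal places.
\phi_{33} = -0.2640

The PACF at lag k is phi_{kk}, the last component of the solution
to the Yule-Walker system G_k phi = r_k where
  (G_k)_{ij} = rho(|i - j|), (r_k)_i = rho(i), i,j = 1..k.
Equivalently, Durbin-Levinson gives phi_{kk} iteratively:
  phi_{11} = rho(1)
  phi_{kk} = [rho(k) - sum_{j=1..k-1} phi_{k-1,j} rho(k-j)]
            / [1 - sum_{j=1..k-1} phi_{k-1,j} rho(j)],
  phi_{k,j} = phi_{k-1,j} - phi_{kk} phi_{k-1,k-j},  j = 1..k-1.
Step k = 1:
  phi_11 = rho(1) = 0.0175.
Step k = 2:
  phi_22 = [rho(2) - phi_11 rho(1)] / [1 - phi_11 rho(1)] = [-0.4884 - (0.0175)(0.0175)] / [1 - (0.0175)(0.0175)]
         = -0.48870625 / 0.99969375 = -0.488856.
  Update: phi_21 = phi_11 - phi_22 phi_11 = 0.0175 - (-0.488856)(0.0175) = 0.026055.
Step k = 3:
  phi_33 = [rho(3) - phi_21 rho(2) - phi_22 rho(1)] / [1 - phi_21 rho(1) - phi_22 rho(2)]
    numerator   = -0.2221 - (0.026055)(-0.4884) - (-0.488856)(0.0175) = -0.20081977
    denominator = 1 - (0.026055)(0.0175) - (-0.488856)(-0.4884) = 0.76078679
  phi_33 = -0.20081977 / 0.76078679 = -0.264.
Therefore phi_{33} = -0.2640.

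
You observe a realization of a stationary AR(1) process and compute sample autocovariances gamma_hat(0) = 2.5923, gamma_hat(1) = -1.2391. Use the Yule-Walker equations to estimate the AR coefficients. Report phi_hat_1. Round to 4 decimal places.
\hat\phi_{1} = -0.4780

The Yule-Walker equations for an AR(p) process read, in matrix form,
  Gamma_p phi = r_p,   with   (Gamma_p)_{ij} = gamma(|i - j|),
                       (r_p)_i = gamma(i),   i,j = 1..p.
Substitute the sample gammas (Toeplitz matrix and right-hand side of size 1):
  Gamma_p = [[2.5923]]
  r_p     = [-1.2391]
With p = 1 this is the single equation gamma(0) phi_1 = gamma(1):
  phi_hat_1 = gamma(1) / gamma(0) = -1.2391 / 2.5923 = -0.4780.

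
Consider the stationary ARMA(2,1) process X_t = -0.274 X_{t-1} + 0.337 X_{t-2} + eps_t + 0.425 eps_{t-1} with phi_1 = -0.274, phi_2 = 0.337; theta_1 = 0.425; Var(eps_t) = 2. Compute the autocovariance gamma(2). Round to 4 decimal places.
\gamma(2) = 0.6647

Multiply the model equation by X_{t-k} and take expectations. With theta_0 = psi_0 = 1 and psi_j the MA(infinity) weights, this gives
  gamma(k) - sum_i phi_i gamma(k-i) = c_k,
  c_k = sigma^2 * sum_{j=k..q} theta_j psi_{j-k}   (c_k = 0 for k > q),
using gamma(-m) = gamma(m).
psi-weights needed (psi_j = theta_j + sum_i phi_i psi_{j-i}):
  psi_1 = theta_1 + phi_1 = 0.425 + (-0.274) = 0.151
Right-hand sides:
  c_0 = sigma^2 (1 + theta_1 psi_1) = 2 * (1 + (0.425)(0.151)) = 2 * 1.064175 = 2.12835
  c_1 = sigma^2 theta_1 = 2 * (0.425) = 0.85
  c_2 = 0
Equations for k = 0, 1, 2 (AR order 2, c_2 = 0):
  (E0) gamma(0) = phi_1 gamma(1) + phi_2 gamma(2) + c_0
  (E1) gamma(1) = phi_1 gamma(0) + phi_2 gamma(1) + c_1
  (E2) gamma(2) = phi_1 gamma(1) + phi_2 gamma(0)
From (E1): gamma(1) = A gamma(0) + B with
  A = phi_1 / (1 - phi_2) = -0.274 / 0.663 = -0.413273,   B = c_1 / (1 - phi_2) = 0.85 / 0.663 = 1.282051.
Insert (E2) into (E0): gamma(0) (1 - phi_2^2) = phi_1 (1 + phi_2) gamma(1) + c_0.
  phi_1 (1 + phi_2) = (-0.274)(1.337) = -0.366338,   1 - phi_2^2 = 0.886431.
Replace gamma(1) by A gamma(0) + B and collect gamma(0):
  gamma(0) [0.886431 - (-0.366338)(-0.413273)] = (-0.366338)(1.282051) + 2.12835
  gamma(0) * 0.735033 = 1.658686
  gamma(0) = 1.658686 / 0.735033 = 2.256613.
  gamma(1) = A gamma(0) + B = (-0.413273)(2.256613) + (1.282051) = 0.349454.
  gamma(2) = phi_1 gamma(1) + phi_2 gamma(0) = (-0.274)(0.349454) + (0.337)(2.256613) = 0.664728.
Therefore gamma(2) = 0.6647 (to 4 decimal places).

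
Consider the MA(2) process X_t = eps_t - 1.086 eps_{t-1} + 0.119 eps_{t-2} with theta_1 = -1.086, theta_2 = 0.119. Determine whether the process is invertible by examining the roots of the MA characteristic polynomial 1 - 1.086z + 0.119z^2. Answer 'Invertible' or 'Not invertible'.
\text{Invertible}

The MA(q) characteristic polynomial is P(z) = 1 - 1.086z + 0.119z^2.
Invertibility requires all roots to lie outside the unit circle, i.e. |z| > 1 for every root.
Set 1 + (-1.086) z + (0.119) z^2 = 0, i.e. a z^2 + b z + c = 0 with a = 0.119, b = -1.086, c = 1.
Discriminant D = b^2 - 4ac = (-1.086)^2 - 4*(0.119)*1 = 1.179396 - (0.476) = 0.703396.
D >= 0, so the roots are real: z = (-b +/- sqrt(D)) / (2a) = (1.086 +/- 0.838687) / (0.238).
  z_1 = (1.086 + 0.838687) / (0.238) = 8.0869,   |z_1| = 8.0869.
  z_2 = (1.086 - 0.838687) / (0.238) = 1.0391,   |z_2| = 1.0391.
Moduli of all roots: 8.0869, 1.0391.
All moduli strictly greater than 1? Yes.
Verdict: Invertible.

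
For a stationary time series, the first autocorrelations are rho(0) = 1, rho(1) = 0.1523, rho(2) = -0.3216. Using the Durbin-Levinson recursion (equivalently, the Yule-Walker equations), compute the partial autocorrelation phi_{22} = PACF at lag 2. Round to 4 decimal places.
\phi_{22} = -0.3530

The PACF at lag k is phi_{kk}, the last component of the solution
to the Yule-Walker system G_k phi = r_k where
  (G_k)_{ij} = rho(|i - j|), (r_k)_i = rho(i), i,j = 1..k.
Equivalently, Durbin-Levinson gives phi_{kk} iteratively:
  phi_{11} = rho(1)
  phi_{kk} = [rho(k) - sum_{j=1..k-1} phi_{k-1,j} rho(k-j)]
            / [1 - sum_{j=1..k-1} phi_{k-1,j} rho(j)],
  phi_{k,j} = phi_{k-1,j} - phi_{kk} phi_{k-1,k-j},  j = 1..k-1.
Step k = 1:
  phi_11 = rho(1) = 0.1523.
Step k = 2:
  phi_22 = [rho(2) - phi_11 rho(1)] / [1 - phi_11 rho(1)] = [-0.3216 - (0.1523)(0.1523)] / [1 - (0.1523)(0.1523)]
         = -0.34479529 / 0.97680471 = -0.353.
Therefore phi_{22} = -0.3530.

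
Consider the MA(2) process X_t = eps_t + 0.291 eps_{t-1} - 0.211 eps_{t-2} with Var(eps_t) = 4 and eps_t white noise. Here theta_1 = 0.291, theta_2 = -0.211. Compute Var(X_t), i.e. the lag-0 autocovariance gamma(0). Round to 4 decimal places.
\gamma(0) = 4.5168

For an MA(q) process X_t = eps_t + sum_i theta_i eps_{t-i} with
Var(eps_t) = sigma^2, the variance is
  gamma(0) = sigma^2 * (1 + sum_i theta_i^2).
  sum_i theta_i^2 = (0.291)^2 + (-0.211)^2 = 0.084681 + 0.044521 = 0.129202.
  gamma(0) = 4 * (1 + 0.129202) = 4 * 1.129202 = 4.516808, which rounds to 4.5168.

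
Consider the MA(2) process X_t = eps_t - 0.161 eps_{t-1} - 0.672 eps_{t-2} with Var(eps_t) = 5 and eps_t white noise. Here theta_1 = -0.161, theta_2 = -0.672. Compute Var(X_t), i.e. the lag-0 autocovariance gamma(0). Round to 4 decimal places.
\gamma(0) = 7.3875

For an MA(q) process X_t = eps_t + sum_i theta_i eps_{t-i} with
Var(eps_t) = sigma^2, the variance is
  gamma(0) = sigma^2 * (1 + sum_i theta_i^2).
  sum_i theta_i^2 = (-0.161)^2 + (-0.672)^2 = 0.025921 + 0.451584 = 0.477505.
  gamma(0) = 5 * (1 + 0.477505) = 5 * 1.477505 = 7.387525, which rounds to 7.3875.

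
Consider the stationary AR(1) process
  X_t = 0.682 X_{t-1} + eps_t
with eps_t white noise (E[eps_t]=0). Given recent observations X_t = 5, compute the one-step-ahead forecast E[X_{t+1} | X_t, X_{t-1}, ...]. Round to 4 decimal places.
E[X_{t+1} \mid \mathcal F_t] = 3.4100

For an AR(p) model X_t = c + sum_i phi_i X_{t-i} + eps_t, the
one-step-ahead conditional mean is
  E[X_{t+1} | X_t, ...] = c + sum_i phi_i X_{t+1-i}.
Substitute known values:
  E[X_{t+1} | ...] = (0.682) * (5)
                   = 3.4100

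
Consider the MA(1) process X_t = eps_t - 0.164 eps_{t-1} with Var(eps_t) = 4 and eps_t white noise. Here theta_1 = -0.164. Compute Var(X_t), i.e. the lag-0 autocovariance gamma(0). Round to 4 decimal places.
\gamma(0) = 4.1076

For an MA(q) process X_t = eps_t + sum_i theta_i eps_{t-i} with
Var(eps_t) = sigma^2, the variance is
  gamma(0) = sigma^2 * (1 + sum_i theta_i^2).
  sum_i theta_i^2 = (-0.164)^2 = 0.026896.
  gamma(0) = 4 * (1 + 0.026896) = 4 * 1.026896 = 4.107584, which rounds to 4.1076.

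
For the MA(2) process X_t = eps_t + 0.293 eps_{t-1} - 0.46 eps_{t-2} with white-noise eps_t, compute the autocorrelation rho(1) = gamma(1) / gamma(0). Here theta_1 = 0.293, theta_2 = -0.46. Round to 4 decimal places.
\rho(1) = 0.1219

For an MA(q) process with theta_0 = 1, the autocovariance is
  gamma(k) = sigma^2 * sum_{i=0..q-k} theta_i * theta_{i+k},
and rho(k) = gamma(k) / gamma(0). Sigma^2 cancels.
  numerator   = (1)*(0.293) + (0.293)*(-0.46) = 0.15822.
  denominator = (1)^2 + (0.293)^2 + (-0.46)^2 = 1.297449.
  rho(1) = 0.15822 / 1.297449 = 0.1219.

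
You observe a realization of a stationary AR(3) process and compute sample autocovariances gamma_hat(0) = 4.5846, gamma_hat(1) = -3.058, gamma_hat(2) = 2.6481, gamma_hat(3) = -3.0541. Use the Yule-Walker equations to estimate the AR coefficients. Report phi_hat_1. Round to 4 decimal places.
\hat\phi_{1} = -0.4100

The Yule-Walker equations for an AR(p) process read, in matrix form,
  Gamma_p phi = r_p,   with   (Gamma_p)_{ij} = gamma(|i - j|),
                       (r_p)_i = gamma(i),   i,j = 1..p.
Substitute the sample gammas (Toeplitz matrix and right-hand side of size 3):
  Gamma_p = [[4.5846, -3.058, 2.6481], [-3.058, 4.5846, -3.058], [2.6481, -3.058, 4.5846]]
  r_p     = [-3.058, 2.6481, -3.0541]
Written out (R1..R3):
  (R1) 4.5846 phi_1 - 3.058 phi_2 + 2.6481 phi_3 = -3.058
  (R2) -3.058 phi_1 + 4.5846 phi_2 - 3.058 phi_3 = 2.6481
  (R3) 2.6481 phi_1 - 3.058 phi_2 + 4.5846 phi_3 = -3.0541
Gaussian elimination:
  R2 <- R2 - (-3.058/4.5846) R1 = R2 - (-0.667016) R1:  2.544866 phi_2 - 1.291676 phi_3 = 0.608366
  R3 <- R3 - (2.6481/4.5846) R1 = R3 - (0.577608) R1:  -1.291676 phi_2 + 3.055037 phi_3 = -1.287776
  R3 <- R3 - (-1.291676/2.544866) R2 = R3 - (-0.507561) R2:  2.399432 phi_3 = -0.978993
Back-substitution:
  phi_hat_3 = -0.978993 / 2.399432 = -0.40801
  phi_hat_2 = (0.608366 - (-1.291676)(-0.40801)) / 2.544866 = 0.031966
  phi_hat_1 = (-3.058 - (-3.058)(0.031966) - (2.6481)(-0.40801)) / 4.5846 = -0.410024
So phi_hat = [-0.4100, 0.0320, -0.4080].
Therefore phi_hat_1 = -0.4100.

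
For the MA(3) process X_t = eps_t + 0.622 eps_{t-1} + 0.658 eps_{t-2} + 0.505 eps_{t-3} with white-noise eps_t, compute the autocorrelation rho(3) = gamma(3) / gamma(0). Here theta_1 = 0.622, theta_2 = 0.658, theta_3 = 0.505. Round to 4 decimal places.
\rho(3) = 0.2434

For an MA(q) process with theta_0 = 1, the autocovariance is
  gamma(k) = sigma^2 * sum_{i=0..q-k} theta_i * theta_{i+k},
and rho(k) = gamma(k) / gamma(0). Sigma^2 cancels.
  numerator   = (1)*(0.505) = 0.505.
  denominator = (1)^2 + (0.622)^2 + (0.658)^2 + (0.505)^2 = 2.074873.
  rho(3) = 0.505 / 2.074873 = 0.2434.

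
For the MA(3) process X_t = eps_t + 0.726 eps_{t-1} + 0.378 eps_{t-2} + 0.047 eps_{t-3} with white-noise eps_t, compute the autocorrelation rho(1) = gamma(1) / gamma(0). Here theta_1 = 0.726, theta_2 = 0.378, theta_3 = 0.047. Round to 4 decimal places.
\rho(1) = 0.6089

For an MA(q) process with theta_0 = 1, the autocovariance is
  gamma(k) = sigma^2 * sum_{i=0..q-k} theta_i * theta_{i+k},
and rho(k) = gamma(k) / gamma(0). Sigma^2 cancels.
  numerator   = (1)*(0.726) + (0.726)*(0.378) + (0.378)*(0.047) = 1.018194.
  denominator = (1)^2 + (0.726)^2 + (0.378)^2 + (0.047)^2 = 1.672169.
  rho(1) = 1.018194 / 1.672169 = 0.6089.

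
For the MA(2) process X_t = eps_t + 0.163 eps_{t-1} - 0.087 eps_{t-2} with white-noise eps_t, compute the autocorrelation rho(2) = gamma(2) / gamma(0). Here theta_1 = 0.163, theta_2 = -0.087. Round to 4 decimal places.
\rho(2) = -0.0841

For an MA(q) process with theta_0 = 1, the autocovariance is
  gamma(k) = sigma^2 * sum_{i=0..q-k} theta_i * theta_{i+k},
and rho(k) = gamma(k) / gamma(0). Sigma^2 cancels.
  numerator   = (1)*(-0.087) = -0.087.
  denominator = (1)^2 + (0.163)^2 + (-0.087)^2 = 1.034138.
  rho(2) = -0.087 / 1.034138 = -0.0841.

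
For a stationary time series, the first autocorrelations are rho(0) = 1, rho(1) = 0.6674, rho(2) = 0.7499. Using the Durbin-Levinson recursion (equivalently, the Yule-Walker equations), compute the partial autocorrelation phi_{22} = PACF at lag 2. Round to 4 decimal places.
\phi_{22} = 0.5490

The PACF at lag k is phi_{kk}, the last component of the solution
to the Yule-Walker system G_k phi = r_k where
  (G_k)_{ij} = rho(|i - j|), (r_k)_i = rho(i), i,j = 1..k.
Equivalently, Durbin-Levinson gives phi_{kk} iteratively:
  phi_{11} = rho(1)
  phi_{kk} = [rho(k) - sum_{j=1..k-1} phi_{k-1,j} rho(k-j)]
            / [1 - sum_{j=1..k-1} phi_{k-1,j} rho(j)],
  phi_{k,j} = phi_{k-1,j} - phi_{kk} phi_{k-1,k-j},  j = 1..k-1.
Step k = 1:
  phi_11 = rho(1) = 0.6674.
Step k = 2:
  phi_22 = [rho(2) - phi_11 rho(1)] / [1 - phi_11 rho(1)] = [0.7499 - (0.6674)(0.6674)] / [1 - (0.6674)(0.6674)]
         = 0.30447724 / 0.55457724 = 0.549.
Therefore phi_{22} = 0.5490.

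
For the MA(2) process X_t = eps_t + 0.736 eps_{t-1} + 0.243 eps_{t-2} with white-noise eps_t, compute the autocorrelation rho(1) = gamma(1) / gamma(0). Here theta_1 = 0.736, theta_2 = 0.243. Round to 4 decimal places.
\rho(1) = 0.5715

For an MA(q) process with theta_0 = 1, the autocovariance is
  gamma(k) = sigma^2 * sum_{i=0..q-k} theta_i * theta_{i+k},
and rho(k) = gamma(k) / gamma(0). Sigma^2 cancels.
  numerator   = (1)*(0.736) + (0.736)*(0.243) = 0.914848.
  denominator = (1)^2 + (0.736)^2 + (0.243)^2 = 1.600745.
  rho(1) = 0.914848 / 1.600745 = 0.5715.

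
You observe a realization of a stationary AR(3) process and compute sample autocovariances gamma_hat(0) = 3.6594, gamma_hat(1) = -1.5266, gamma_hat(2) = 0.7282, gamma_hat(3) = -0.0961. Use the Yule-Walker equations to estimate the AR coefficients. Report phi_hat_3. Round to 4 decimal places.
\hat\phi_{3} = 0.0810

The Yule-Walker equations for an AR(p) process read, in matrix form,
  Gamma_p phi = r_p,   with   (Gamma_p)_{ij} = gamma(|i - j|),
                       (r_p)_i = gamma(i),   i,j = 1..p.
Substitute the sample gammas (Toeplitz matrix and right-hand side of size 3):
  Gamma_p = [[3.6594, -1.5266, 0.7282], [-1.5266, 3.6594, -1.5266], [0.7282, -1.5266, 3.6594]]
  r_p     = [-1.5266, 0.7282, -0.0961]
Written out (R1..R3):
  (R1) 3.6594 phi_1 - 1.5266 phi_2 + 0.7282 phi_3 = -1.5266
  (R2) -1.5266 phi_1 + 3.6594 phi_2 - 1.5266 phi_3 = 0.7282
  (R3) 0.7282 phi_1 - 1.5266 phi_2 + 3.6594 phi_3 = -0.0961
Gaussian elimination:
  R2 <- R2 - (-1.5266/3.6594) R1 = R2 - (-0.417172) R1:  3.022545 phi_2 - 1.222815 phi_3 = 0.091345
  R3 <- R3 - (0.7282/3.6594) R1 = R3 - (0.198994) R1:  -1.222815 phi_2 + 3.514492 phi_3 = 0.207685
  R3 <- R3 - (-1.222815/3.022545) R2 = R3 - (-0.404565) R2:  3.019784 phi_3 = 0.24464
Back-substitution:
  phi_hat_3 = 0.24464 / 3.019784 = 0.081012
  phi_hat_2 = (0.091345 - (-1.222815)(0.081012)) / 3.022545 = 0.062996
  phi_hat_1 = (-1.5266 - (-1.5266)(0.062996) - (0.7282)(0.081012)) / 3.6594 = -0.407013
So phi_hat = [-0.4070, 0.0630, 0.0810].
Therefore phi_hat_3 = 0.0810.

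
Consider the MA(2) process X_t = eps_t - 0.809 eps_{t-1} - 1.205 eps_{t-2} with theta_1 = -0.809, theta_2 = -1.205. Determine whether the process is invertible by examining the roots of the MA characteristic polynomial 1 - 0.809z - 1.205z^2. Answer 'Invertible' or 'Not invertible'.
\text{Not invertible}

The MA(q) characteristic polynomial is P(z) = 1 - 0.809z - 1.205z^2.
Invertibility requires all roots to lie outside the unit circle, i.e. |z| > 1 for every root.
Set 1 + (-0.809) z + (-1.205) z^2 = 0, i.e. a z^2 + b z + c = 0 with a = -1.205, b = -0.809, c = 1.
Discriminant D = b^2 - 4ac = (-0.809)^2 - 4*(-1.205)*1 = 0.654481 - (-4.82) = 5.474481.
D >= 0, so the roots are real: z = (-b +/- sqrt(D)) / (2a) = (0.809 +/- 2.339761) / (-2.41).
  z_1 = (0.809 + 2.339761) / (-2.41) = -1.3065,   |z_1| = 1.3065.
  z_2 = (0.809 - 2.339761) / (-2.41) = 0.6352,   |z_2| = 0.6352.
Moduli of all roots: 1.3065, 0.6352.
All moduli strictly greater than 1? No.
Verdict: Not invertible.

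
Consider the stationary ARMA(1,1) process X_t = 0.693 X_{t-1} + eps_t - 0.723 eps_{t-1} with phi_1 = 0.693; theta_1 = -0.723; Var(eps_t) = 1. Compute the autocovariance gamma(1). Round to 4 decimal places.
\gamma(1) = -0.0288

Multiply the model equation by X_{t-k} and take expectations. With theta_0 = psi_0 = 1 and psi_j the MA(infinity) weights, this gives
  gamma(k) - sum_i phi_i gamma(k-i) = c_k,
  c_k = sigma^2 * sum_{j=k..q} theta_j psi_{j-k}   (c_k = 0 for k > q),
using gamma(-m) = gamma(m).
psi-weights needed (psi_j = theta_j + sum_i phi_i psi_{j-i}):
  psi_1 = theta_1 + phi_1 = -0.723 + (0.693) = -0.03
Right-hand sides:
  c_0 = sigma^2 (1 + theta_1 psi_1) = 1 * (1 + (-0.723)(-0.03)) = 1 * 1.02169 = 1.02169
  c_1 = sigma^2 theta_1 = 1 * (-0.723) = -0.723
  c_2 = 0
Equations for k = 0 and k = 1 (AR order 1):
  gamma(0) = phi_1 gamma(1) + c_0
  gamma(1) = phi_1 gamma(0) + c_1
Substituting the second into the first: gamma(0) (1 - phi_1^2) = c_0 + phi_1 c_1, so
  gamma(0) = (c_0 + phi_1 c_1) / (1 - phi_1^2) = (1.02169 + (0.693)(-0.723)) / (1 - (0.693)^2) = 0.520651 / 0.519751 = 1.001732.
  gamma(1) = phi_1 gamma(0) + c_1 = (0.693)(1.001732) + (-0.723) = -0.0288.
Therefore gamma(1) = -0.0288 (to 4 decimal places).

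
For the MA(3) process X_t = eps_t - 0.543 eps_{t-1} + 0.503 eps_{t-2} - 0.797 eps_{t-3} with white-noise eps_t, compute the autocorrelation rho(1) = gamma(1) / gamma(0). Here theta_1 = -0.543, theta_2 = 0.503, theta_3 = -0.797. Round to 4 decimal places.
\rho(1) = -0.5575

For an MA(q) process with theta_0 = 1, the autocovariance is
  gamma(k) = sigma^2 * sum_{i=0..q-k} theta_i * theta_{i+k},
and rho(k) = gamma(k) / gamma(0). Sigma^2 cancels.
  numerator   = (1)*(-0.543) + (-0.543)*(0.503) + (0.503)*(-0.797) = -1.21702.
  denominator = (1)^2 + (-0.543)^2 + (0.503)^2 + (-0.797)^2 = 2.183067.
  rho(1) = -1.21702 / 2.183067 = -0.5575.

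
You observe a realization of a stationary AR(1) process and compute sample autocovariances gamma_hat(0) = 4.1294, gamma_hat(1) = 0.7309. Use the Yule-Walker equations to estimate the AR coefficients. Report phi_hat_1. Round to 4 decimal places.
\hat\phi_{1} = 0.1770

The Yule-Walker equations for an AR(p) process read, in matrix form,
  Gamma_p phi = r_p,   with   (Gamma_p)_{ij} = gamma(|i - j|),
                       (r_p)_i = gamma(i),   i,j = 1..p.
Substitute the sample gammas (Toeplitz matrix and right-hand side of size 1):
  Gamma_p = [[4.1294]]
  r_p     = [0.7309]
With p = 1 this is the single equation gamma(0) phi_1 = gamma(1):
  phi_hat_1 = gamma(1) / gamma(0) = 0.7309 / 4.1294 = 0.1770.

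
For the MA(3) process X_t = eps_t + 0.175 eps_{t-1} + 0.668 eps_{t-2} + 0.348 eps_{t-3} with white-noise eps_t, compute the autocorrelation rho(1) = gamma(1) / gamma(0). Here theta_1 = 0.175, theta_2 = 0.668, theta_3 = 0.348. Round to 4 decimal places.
\rho(1) = 0.3281

For an MA(q) process with theta_0 = 1, the autocovariance is
  gamma(k) = sigma^2 * sum_{i=0..q-k} theta_i * theta_{i+k},
and rho(k) = gamma(k) / gamma(0). Sigma^2 cancels.
  numerator   = (1)*(0.175) + (0.175)*(0.668) + (0.668)*(0.348) = 0.524364.
  denominator = (1)^2 + (0.175)^2 + (0.668)^2 + (0.348)^2 = 1.597953.
  rho(1) = 0.524364 / 1.597953 = 0.3281.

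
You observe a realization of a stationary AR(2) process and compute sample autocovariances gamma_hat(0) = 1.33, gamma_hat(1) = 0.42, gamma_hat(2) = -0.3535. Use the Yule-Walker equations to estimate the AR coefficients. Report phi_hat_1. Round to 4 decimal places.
\hat\phi_{1} = 0.4440

The Yule-Walker equations for an AR(p) process read, in matrix form,
  Gamma_p phi = r_p,   with   (Gamma_p)_{ij} = gamma(|i - j|),
                       (r_p)_i = gamma(i),   i,j = 1..p.
Substitute the sample gammas (Toeplitz matrix and right-hand side of size 2):
  Gamma_p = [[1.33, 0.42], [0.42, 1.33]]
  r_p     = [0.42, -0.3535]
Written out:
  1.33 phi_1 + 0.42 phi_2 = 0.42
  0.42 phi_1 + 1.33 phi_2 = -0.3535
Solve by Cramer's rule:
  det = gamma(0)^2 - gamma(1)^2 = (1.33)^2 - (0.42)^2 = 1.7689 - 0.1764 = 1.5925
  phi_hat_1 = [gamma(1) gamma(0) - gamma(1) gamma(2)] / det = [(0.42)(1.33) - (0.42)(-0.3535)] / 1.5925 = 0.70707 / 1.5925 = 0.444
  phi_hat_2 = [gamma(0) gamma(2) - gamma(1)^2] / det = [(1.33)(-0.3535) - (0.42)^2] / 1.5925 = -0.646555 / 1.5925 = -0.406
So phi_hat = [0.4440, -0.4060].
Therefore phi_hat_1 = 0.4440.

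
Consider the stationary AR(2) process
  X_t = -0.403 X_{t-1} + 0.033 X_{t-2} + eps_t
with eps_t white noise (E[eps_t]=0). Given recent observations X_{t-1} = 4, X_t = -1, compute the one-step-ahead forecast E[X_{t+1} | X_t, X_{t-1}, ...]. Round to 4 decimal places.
E[X_{t+1} \mid \mathcal F_t] = 0.5350

For an AR(p) model X_t = c + sum_i phi_i X_{t-i} + eps_t, the
one-step-ahead conditional mean is
  E[X_{t+1} | X_t, ...] = c + sum_i phi_i X_{t+1-i}.
Substitute known values:
  E[X_{t+1} | ...] = (-0.403) * (-1) + (0.033) * (4)
                   = 0.5350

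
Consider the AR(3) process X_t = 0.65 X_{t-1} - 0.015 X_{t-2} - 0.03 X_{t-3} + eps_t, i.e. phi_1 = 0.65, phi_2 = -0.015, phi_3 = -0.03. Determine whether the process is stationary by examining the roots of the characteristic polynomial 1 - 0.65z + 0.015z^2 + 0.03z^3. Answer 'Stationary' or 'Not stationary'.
\text{Stationary}

The AR(p) characteristic polynomial is P(z) = 1 - 0.65z + 0.015z^2 + 0.03z^3.
Stationarity requires all roots to lie outside the unit circle, i.e. |z| > 1 for every root.
Degree 3: look for a simple real root z0 first, then factor out (1 - z/z0) and solve the remaining quadratic.
Testing z0 = 2: P(2) = 1 + (-0.65)(2) + (0.015)(2)^2 + (0.03)(2)^3
  = 1 + (-1.3) + (0.06) + (0.24) = 0.  So z_0 = 2 is a root, |z_0| = 2.
Divide out the factor (1 - 0.5 z) = (1 - z/z0) (since 1/z0 = 0.5):
  P(z) = (1 - 0.5 z)(1 + (-0.15) z + (-0.06) z^2)
  [check: z-coef -0.15 - (0.5) = -0.65; z^2-coef -0.06 - (0.5)(-0.15) = 0.015; z^3-coef -(0.5)(-0.06) = 0.03.]
Remaining roots from the quadratic factor 1 + (-0.15) z + (-0.06) z^2:
  Set 1 + (-0.15) z + (-0.06) z^2 = 0, i.e. a z^2 + b z + c = 0 with a = -0.06, b = -0.15, c = 1.
  Discriminant D = b^2 - 4ac = (-0.15)^2 - 4*(-0.06)*1 = 0.0225 - (-0.24) = 0.2625.
  D >= 0, so the roots are real: z = (-b +/- sqrt(D)) / (2a) = (0.15 +/- 0.512348) / (-0.12).
    z_1 = (0.15 + 0.512348) / (-0.12) = -5.5196,   |z_1| = 5.5196.
    z_2 = (0.15 - 0.512348) / (-0.12) = 3.0196,   |z_2| = 3.0196.
Moduli of all roots: 2.0000, 5.5196, 3.0196.
All moduli strictly greater than 1? Yes.
Verdict: Stationary.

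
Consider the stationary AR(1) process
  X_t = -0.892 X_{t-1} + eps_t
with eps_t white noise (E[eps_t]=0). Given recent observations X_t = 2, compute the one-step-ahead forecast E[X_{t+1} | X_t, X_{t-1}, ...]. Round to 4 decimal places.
E[X_{t+1} \mid \mathcal F_t] = -1.7840

For an AR(p) model X_t = c + sum_i phi_i X_{t-i} + eps_t, the
one-step-ahead conditional mean is
  E[X_{t+1} | X_t, ...] = c + sum_i phi_i X_{t+1-i}.
Substitute known values:
  E[X_{t+1} | ...] = (-0.892) * (2)
                   = -1.7840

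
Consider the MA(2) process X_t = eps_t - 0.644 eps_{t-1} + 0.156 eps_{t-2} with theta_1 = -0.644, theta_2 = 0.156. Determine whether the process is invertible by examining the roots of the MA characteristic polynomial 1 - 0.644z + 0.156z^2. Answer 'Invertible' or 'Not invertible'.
\text{Invertible}

The MA(q) characteristic polynomial is P(z) = 1 - 0.644z + 0.156z^2.
Invertibility requires all roots to lie outside the unit circle, i.e. |z| > 1 for every root.
Set 1 + (-0.644) z + (0.156) z^2 = 0, i.e. a z^2 + b z + c = 0 with a = 0.156, b = -0.644, c = 1.
Discriminant D = b^2 - 4ac = (-0.644)^2 - 4*(0.156)*1 = 0.414736 - (0.624) = -0.209264.
D < 0, so the roots are the complex-conjugate pair z = (-b +/- i sqrt(-D)) / (2a) = 2.0641 +/- 1.4662i.
For a conjugate pair |z|^2 = z * conj(z) = (product of roots) = c/a = 1/(0.156) = 6.410256, so |z| = sqrt(6.410256) = 2.5318 for both roots.
Moduli of all roots: 2.5318, 2.5318.
All moduli strictly greater than 1? Yes.
Verdict: Invertible.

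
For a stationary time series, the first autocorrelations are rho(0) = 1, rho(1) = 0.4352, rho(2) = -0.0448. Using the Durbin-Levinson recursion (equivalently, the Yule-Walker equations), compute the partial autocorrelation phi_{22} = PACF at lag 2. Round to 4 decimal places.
\phi_{22} = -0.2889

The PACF at lag k is phi_{kk}, the last component of the solution
to the Yule-Walker system G_k phi = r_k where
  (G_k)_{ij} = rho(|i - j|), (r_k)_i = rho(i), i,j = 1..k.
Equivalently, Durbin-Levinson gives phi_{kk} iteratively:
  phi_{11} = rho(1)
  phi_{kk} = [rho(k) - sum_{j=1..k-1} phi_{k-1,j} rho(k-j)]
            / [1 - sum_{j=1..k-1} phi_{k-1,j} rho(j)],
  phi_{k,j} = phi_{k-1,j} - phi_{kk} phi_{k-1,k-j},  j = 1..k-1.
Step k = 1:
  phi_11 = rho(1) = 0.4352.
Step k = 2:
  phi_22 = [rho(2) - phi_11 rho(1)] / [1 - phi_11 rho(1)] = [-0.0448 - (0.4352)(0.4352)] / [1 - (0.4352)(0.4352)]
         = -0.23419904 / 0.81060096 = -0.2889.
Therefore phi_{22} = -0.2889.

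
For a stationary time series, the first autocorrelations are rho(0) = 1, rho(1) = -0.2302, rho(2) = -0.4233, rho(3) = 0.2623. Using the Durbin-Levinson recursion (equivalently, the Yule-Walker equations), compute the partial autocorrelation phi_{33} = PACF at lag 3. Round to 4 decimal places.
\phi_{33} = 0.0001

The PACF at lag k is phi_{kk}, the last component of the solution
to the Yule-Walker system G_k phi = r_k where
  (G_k)_{ij} = rho(|i - j|), (r_k)_i = rho(i), i,j = 1..k.
Equivalently, Durbin-Levinson gives phi_{kk} iteratively:
  phi_{11} = rho(1)
  phi_{kk} = [rho(k) - sum_{j=1..k-1} phi_{k-1,j} rho(k-j)]
            / [1 - sum_{j=1..k-1} phi_{k-1,j} rho(j)],
  phi_{k,j} = phi_{k-1,j} - phi_{kk} phi_{k-1,k-j},  j = 1..k-1.
Step k = 1:
  phi_11 = rho(1) = -0.2302.
Step k = 2:
  phi_22 = [rho(2) - phi_11 rho(1)] / [1 - phi_11 rho(1)] = [-0.4233 - (-0.2302)(-0.2302)] / [1 - (-0.2302)(-0.2302)]
         = -0.47629204 / 0.94700796 = -0.502944.
  Update: phi_21 = phi_11 - phi_22 phi_11 = -0.2302 - (-0.502944)(-0.2302) = -0.345978.
Step k = 3:
  phi_33 = [rho(3) - phi_21 rho(2) - phi_22 rho(1)] / [1 - phi_21 rho(1) - phi_22 rho(2)]
    numerator   = 0.2623 - (-0.345978)(-0.4233) - (-0.502944)(-0.2302) = 0.0000699
    denominator = 1 - (-0.345978)(-0.2302) - (-0.502944)(-0.4233) = 0.7074597
  phi_33 = 0.0000699 / 0.7074597 = 0.0001.
Therefore phi_{33} = 0.0001.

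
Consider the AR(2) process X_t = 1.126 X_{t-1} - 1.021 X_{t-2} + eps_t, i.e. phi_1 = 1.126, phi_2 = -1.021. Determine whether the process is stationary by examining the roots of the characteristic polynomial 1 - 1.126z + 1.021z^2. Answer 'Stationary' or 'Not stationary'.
\text{Not stationary}

The AR(p) characteristic polynomial is P(z) = 1 - 1.126z + 1.021z^2.
Stationarity requires all roots to lie outside the unit circle, i.e. |z| > 1 for every root.
Set 1 + (-1.126) z + (1.021) z^2 = 0, i.e. a z^2 + b z + c = 0 with a = 1.021, b = -1.126, c = 1.
Discriminant D = b^2 - 4ac = (-1.126)^2 - 4*(1.021)*1 = 1.267876 - (4.084) = -2.816124.
D < 0, so the roots are the complex-conjugate pair z = (-b +/- i sqrt(-D)) / (2a) = 0.5514 +/- 0.8218i.
For a conjugate pair |z|^2 = z * conj(z) = (product of roots) = c/a = 1/(1.021) = 0.979432, so |z| = sqrt(0.979432) = 0.9897 for both roots.
Moduli of all roots: 0.9897, 0.9897.
All moduli strictly greater than 1? No.
Verdict: Not stationary.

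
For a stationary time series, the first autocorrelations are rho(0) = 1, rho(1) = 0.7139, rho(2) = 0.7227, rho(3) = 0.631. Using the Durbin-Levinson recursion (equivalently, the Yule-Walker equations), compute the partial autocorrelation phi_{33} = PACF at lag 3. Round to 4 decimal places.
\phi_{33} = 0.0730

The PACF at lag k is phi_{kk}, the last component of the solution
to the Yule-Walker system G_k phi = r_k where
  (G_k)_{ij} = rho(|i - j|), (r_k)_i = rho(i), i,j = 1..k.
Equivalently, Durbin-Levinson gives phi_{kk} iteratively:
  phi_{11} = rho(1)
  phi_{kk} = [rho(k) - sum_{j=1..k-1} phi_{k-1,j} rho(k-j)]
            / [1 - sum_{j=1..k-1} phi_{k-1,j} rho(j)],
  phi_{k,j} = phi_{k-1,j} - phi_{kk} phi_{k-1,k-j},  j = 1..k-1.
Step k = 1:
  phi_11 = rho(1) = 0.7139.
Step k = 2:
  phi_22 = [rho(2) - phi_11 rho(1)] / [1 - phi_11 rho(1)] = [0.7227 - (0.7139)(0.7139)] / [1 - (0.7139)(0.7139)]
         = 0.21304679 / 0.49034679 = 0.434482.
  Update: phi_21 = phi_11 - phi_22 phi_11 = 0.7139 - (0.434482)(0.7139) = 0.403723.
Step k = 3:
  phi_33 = [rho(3) - phi_21 rho(2) - phi_22 rho(1)] / [1 - phi_21 rho(1) - phi_22 rho(2)]
    numerator   = 0.631 - (0.403723)(0.7227) - (0.434482)(0.7139) = 0.0290525
    denominator = 1 - (0.403723)(0.7139) - (0.434482)(0.7227) = 0.39778182
  phi_33 = 0.0290525 / 0.39778182 = 0.073.
Therefore phi_{33} = 0.0730.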